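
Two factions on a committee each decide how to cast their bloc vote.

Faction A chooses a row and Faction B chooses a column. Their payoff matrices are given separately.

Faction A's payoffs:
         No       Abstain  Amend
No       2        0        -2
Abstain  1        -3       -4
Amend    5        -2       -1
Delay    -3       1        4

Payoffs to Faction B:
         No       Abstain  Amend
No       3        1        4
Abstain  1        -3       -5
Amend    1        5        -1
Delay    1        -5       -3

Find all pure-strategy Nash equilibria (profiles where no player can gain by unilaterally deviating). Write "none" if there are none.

There is no pure-strategy Nash equilibrium.

Faction A against No: payoffs 2, 1, 5, -3 → best response Amend.
Faction A against Abstain: payoffs 0, -3, -2, 1 → best response Delay.
Faction A against Amend: payoffs -2, -4, -1, 4 → best response Delay.
Faction B against No: payoffs 3, 1, 4 → best response Amend.
Faction B against Abstain: payoffs 1, -3, -5 → best response No.
Faction B against Amend: payoffs 1, 5, -1 → best response Abstain.
Faction B against Delay: payoffs 1, -5, -3 → best response No.
No profile is a mutual best response for all players.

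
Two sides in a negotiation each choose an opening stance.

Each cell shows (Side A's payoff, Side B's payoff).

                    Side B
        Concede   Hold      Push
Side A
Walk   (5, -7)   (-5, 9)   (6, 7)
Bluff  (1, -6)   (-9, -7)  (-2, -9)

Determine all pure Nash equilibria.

(Walk, Concede): Side B can switch to Hold (-7 → 9). Not NE.
(Walk, Hold): Side A gets -5, best alternative -9; Side B gets 9, best alternative 7. No profitable deviation — NE.
(Walk, Push): Side B can switch to Hold (7 → 9). Not NE.
(Bluff, Concede): Side A can switch to Walk (1 → 5). Not NE.
(Bluff, Hold): Side A can switch to Walk (-9 → -5). Not NE.
(Bluff, Push): Side A can switch to Walk (-2 → 6). Not NE.

The unique pure-strategy Nash equilibrium is (Walk, Hold).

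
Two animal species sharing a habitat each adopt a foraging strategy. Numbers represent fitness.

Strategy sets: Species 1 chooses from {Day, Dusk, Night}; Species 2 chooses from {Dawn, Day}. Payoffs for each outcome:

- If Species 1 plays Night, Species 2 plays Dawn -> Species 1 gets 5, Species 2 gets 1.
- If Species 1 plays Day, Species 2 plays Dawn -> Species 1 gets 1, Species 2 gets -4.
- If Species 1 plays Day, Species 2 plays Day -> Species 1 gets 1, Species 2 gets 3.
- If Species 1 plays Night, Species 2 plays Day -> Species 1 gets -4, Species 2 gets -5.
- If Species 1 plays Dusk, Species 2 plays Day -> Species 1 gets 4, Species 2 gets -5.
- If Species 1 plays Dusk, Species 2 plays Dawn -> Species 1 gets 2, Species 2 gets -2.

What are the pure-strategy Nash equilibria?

The unique pure-strategy Nash equilibrium is (Night, Dawn).

Mark each player's best response to every combination of opponents' strategies; a profile where every player is best-responding is a pure Nash equilibrium.
Species 1 against Dawn: payoffs 1, 2, 5 → best response Night.
Species 1 against Day: payoffs 1, 4, -4 → best response Dusk.
Species 2 against Day: payoffs -4, 3 → best response Day.
Species 2 against Dusk: payoffs -2, -5 → best response Dawn.
Species 2 against Night: payoffs 1, -5 → best response Dawn.
Mutual best responses: (Night, Dawn).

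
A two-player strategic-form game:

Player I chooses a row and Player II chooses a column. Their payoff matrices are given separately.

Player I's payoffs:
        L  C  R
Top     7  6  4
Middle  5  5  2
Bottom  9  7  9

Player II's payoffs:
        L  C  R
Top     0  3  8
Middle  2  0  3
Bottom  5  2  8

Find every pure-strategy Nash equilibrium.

(Bottom, R)

(Top, L): Player I can switch to Bottom (7 → 9). Not NE.
(Top, C): Player I can switch to Bottom (6 → 7). Not NE.
(Top, R): Player I can switch to Bottom (4 → 9). Not NE.
(Middle, L): Player I can switch to Top (5 → 7). Not NE.
(Middle, C): Player I can switch to Top (5 → 6). Not NE.
(Middle, R): Player I can switch to Top (2 → 4). Not NE.
(Bottom, L): Player II can switch to R (5 → 8). Not NE.
(Bottom, C): Player II can switch to L (2 → 5). Not NE.
(Bottom, R): Player I gets 9, best alternative 4; Player II gets 8, best alternative 5. No profitable deviation — NE.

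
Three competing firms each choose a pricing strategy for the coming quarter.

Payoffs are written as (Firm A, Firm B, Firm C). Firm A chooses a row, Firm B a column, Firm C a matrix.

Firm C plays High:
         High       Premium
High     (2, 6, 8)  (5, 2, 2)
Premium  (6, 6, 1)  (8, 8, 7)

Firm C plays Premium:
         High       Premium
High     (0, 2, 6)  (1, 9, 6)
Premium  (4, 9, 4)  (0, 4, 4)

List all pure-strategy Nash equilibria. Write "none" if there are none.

Mark each player's best response to every combination of opponents' strategies; a profile where every player is best-responding is a pure Nash equilibrium.
Firm A against (High, High): payoffs 2, 6 → best response Premium.
Firm A against (High, Premium): payoffs 0, 4 → best response Premium.
Firm A against (Premium, High): payoffs 5, 8 → best response Premium.
Firm A against (Premium, Premium): payoffs 1, 0 → best response High.
Firm B against (High, High): payoffs 6, 2 → best response High.
Firm B against (High, Premium): payoffs 2, 9 → best response Premium.
Firm B against (Premium, High): payoffs 6, 8 → best response Premium.
Firm B against (Premium, Premium): payoffs 9, 4 → best response High.
Firm C against (High, High): payoffs 8, 6 → best response High.
Firm C against (High, Premium): payoffs 2, 6 → best response Premium.
Firm C against (Premium, High): payoffs 1, 4 → best response Premium.
Firm C against (Premium, Premium): payoffs 7, 4 → best response High.
Mutual best responses: (High, Premium, Premium); (Premium, High, Premium); (Premium, Premium, High).

The pure Nash equilibria are (High, Premium, Premium) and (Premium, High, Premium) and (Premium, Premium, High).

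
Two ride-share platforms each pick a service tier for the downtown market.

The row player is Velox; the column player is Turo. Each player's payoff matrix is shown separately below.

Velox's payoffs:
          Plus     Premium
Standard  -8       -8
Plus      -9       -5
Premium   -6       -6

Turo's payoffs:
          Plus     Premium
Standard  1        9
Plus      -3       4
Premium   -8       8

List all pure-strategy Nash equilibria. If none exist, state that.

Velox against Plus: payoffs -8, -9, -6 → best response Premium.
Velox against Premium: payoffs -8, -5, -6 → best response Plus.
Turo against Standard: payoffs 1, 9 → best response Premium.
Turo against Plus: payoffs -3, 4 → best response Premium.
Turo against Premium: payoffs -8, 8 → best response Premium.
Mutual best responses: (Plus, Premium).

Pure NE: (Plus, Premium)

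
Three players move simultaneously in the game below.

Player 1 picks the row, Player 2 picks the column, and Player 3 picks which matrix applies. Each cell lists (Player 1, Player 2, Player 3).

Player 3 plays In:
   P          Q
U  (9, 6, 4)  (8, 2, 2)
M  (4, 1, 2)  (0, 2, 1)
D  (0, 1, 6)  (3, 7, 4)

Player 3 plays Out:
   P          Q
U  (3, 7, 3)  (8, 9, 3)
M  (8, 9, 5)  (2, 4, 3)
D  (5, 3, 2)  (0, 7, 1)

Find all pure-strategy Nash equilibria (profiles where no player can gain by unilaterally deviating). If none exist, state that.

Player 1 against (P, In): payoffs 9, 4, 0 → best response U.
Player 1 against (P, Out): payoffs 3, 8, 5 → best response M.
Player 1 against (Q, In): payoffs 8, 0, 3 → best response U.
Player 1 against (Q, Out): payoffs 8, 2, 0 → best response U.
Player 2 against (U, In): payoffs 6, 2 → best response P.
Player 2 against (U, Out): payoffs 7, 9 → best response Q.
Player 2 against (M, In): payoffs 1, 2 → best response Q.
Player 2 against (M, Out): payoffs 9, 4 → best response P.
Player 2 against (D, In): payoffs 1, 7 → best response Q.
Player 2 against (D, Out): payoffs 3, 7 → best response Q.
Player 3 against (U, P): payoffs 4, 3 → best response In.
Player 3 against (U, Q): payoffs 2, 3 → best response Out.
Player 3 against (M, P): payoffs 2, 5 → best response Out.
Player 3 against (M, Q): payoffs 1, 3 → best response Out.
Player 3 against (D, P): payoffs 6, 2 → best response In.
Player 3 against (D, Q): payoffs 4, 1 → best response In.
Mutual best responses: (U, P, In); (U, Q, Out); (M, P, Out).

The pure Nash equilibria are (U, P, In) and (U, Q, Out) and (M, P, Out).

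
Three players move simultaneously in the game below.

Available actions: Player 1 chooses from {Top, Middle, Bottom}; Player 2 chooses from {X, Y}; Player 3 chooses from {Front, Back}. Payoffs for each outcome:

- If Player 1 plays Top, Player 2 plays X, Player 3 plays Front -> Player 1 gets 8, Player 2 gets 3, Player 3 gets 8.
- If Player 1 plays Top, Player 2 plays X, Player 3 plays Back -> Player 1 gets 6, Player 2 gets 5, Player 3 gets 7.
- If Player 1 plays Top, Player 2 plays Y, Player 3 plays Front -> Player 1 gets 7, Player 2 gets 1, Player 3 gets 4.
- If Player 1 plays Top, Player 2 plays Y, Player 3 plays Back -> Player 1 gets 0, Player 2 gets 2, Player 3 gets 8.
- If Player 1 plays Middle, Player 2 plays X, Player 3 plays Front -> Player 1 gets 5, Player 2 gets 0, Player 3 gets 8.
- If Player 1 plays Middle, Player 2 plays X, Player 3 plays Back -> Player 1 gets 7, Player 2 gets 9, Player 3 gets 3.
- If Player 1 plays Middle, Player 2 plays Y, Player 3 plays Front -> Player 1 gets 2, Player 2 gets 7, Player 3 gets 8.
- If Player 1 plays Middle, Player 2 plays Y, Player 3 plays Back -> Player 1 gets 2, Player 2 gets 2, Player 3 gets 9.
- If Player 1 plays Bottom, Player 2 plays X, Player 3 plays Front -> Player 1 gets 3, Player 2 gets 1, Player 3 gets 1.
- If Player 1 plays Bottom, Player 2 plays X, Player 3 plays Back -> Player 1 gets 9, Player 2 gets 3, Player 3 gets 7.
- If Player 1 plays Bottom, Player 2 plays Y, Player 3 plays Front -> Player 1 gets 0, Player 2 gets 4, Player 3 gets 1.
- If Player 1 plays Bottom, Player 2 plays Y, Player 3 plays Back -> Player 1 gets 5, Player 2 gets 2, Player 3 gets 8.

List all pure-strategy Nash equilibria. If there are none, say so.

The pure Nash equilibria are (Top, X, Front), (Bottom, X, Back).

(Top, X, Front): Player 1 gets 8, best alternative 5; Player 2 gets 3, best alternative 1; Player 3 gets 8, best alternative 7. No profitable deviation — NE.
(Top, X, Back): Player 1 can switch to Middle (6 → 7). Not NE.
(Top, Y, Front): Player 2 can switch to X (1 → 3). Not NE.
(Top, Y, Back): Player 1 can switch to Middle (0 → 2). Not NE.
(Middle, X, Front): Player 1 can switch to Top (5 → 8). Not NE.
(Middle, X, Back): Player 1 can switch to Bottom (7 → 9). Not NE.
(Middle, Y, Front): Player 1 can switch to Top (2 → 7). Not NE.
(Middle, Y, Back): Player 1 can switch to Bottom (2 → 5). Not NE.
(Bottom, X, Front): Player 1 can switch to Top (3 → 8). Not NE.
(Bottom, X, Back): Player 1 gets 9, best alternative 7; Player 2 gets 3, best alternative 2; Player 3 gets 7, best alternative 1. No profitable deviation — NE.
(The remaining 2 profiles each have a profitable deviation by the same check.)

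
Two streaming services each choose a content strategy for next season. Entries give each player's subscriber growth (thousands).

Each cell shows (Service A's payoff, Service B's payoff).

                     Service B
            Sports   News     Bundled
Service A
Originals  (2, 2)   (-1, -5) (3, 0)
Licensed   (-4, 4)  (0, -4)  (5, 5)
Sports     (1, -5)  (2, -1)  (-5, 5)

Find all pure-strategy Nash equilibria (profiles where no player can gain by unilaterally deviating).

(Originals, Sports); (Licensed, Bundled)

(Originals, Sports): Service A gets 2, best alternative 1; Service B gets 2, best alternative 0. No profitable deviation — NE.
(Originals, News): Service A can switch to Licensed (-1 → 0). Not NE.
(Originals, Bundled): Service A can switch to Licensed (3 → 5). Not NE.
(Licensed, Sports): Service A can switch to Originals (-4 → 2). Not NE.
(Licensed, News): Service A can switch to Sports (0 → 2). Not NE.
(Licensed, Bundled): Service A gets 5, best alternative 3; Service B gets 5, best alternative 4. No profitable deviation — NE.
(Sports, Sports): Service A can switch to Originals (1 → 2). Not NE.
(Sports, News): Service B can switch to Bundled (-1 → 5). Not NE.
(The remaining 1 profile has a profitable deviation by the same check.)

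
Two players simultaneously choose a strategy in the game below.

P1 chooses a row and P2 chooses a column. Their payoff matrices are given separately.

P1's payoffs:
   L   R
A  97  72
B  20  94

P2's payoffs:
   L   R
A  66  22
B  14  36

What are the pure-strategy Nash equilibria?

Pure-strategy Nash equilibria: (A, L); (B, R)

P1 against L: payoffs 97, 20 → best response A.
P1 against R: payoffs 72, 94 → best response B.
P2 against A: payoffs 66, 22 → best response L.
P2 against B: payoffs 14, 36 → best response R.
Mutual best responses: (A, L); (B, R).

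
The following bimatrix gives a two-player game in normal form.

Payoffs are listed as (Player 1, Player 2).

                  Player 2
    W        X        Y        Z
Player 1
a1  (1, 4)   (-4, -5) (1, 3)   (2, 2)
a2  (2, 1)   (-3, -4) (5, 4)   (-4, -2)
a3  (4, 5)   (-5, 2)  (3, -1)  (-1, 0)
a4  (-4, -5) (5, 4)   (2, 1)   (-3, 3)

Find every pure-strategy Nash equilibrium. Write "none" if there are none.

The pure Nash equilibria are (a2, Y), (a3, W), (a4, X).

Player 1 against W: payoffs 1, 2, 4, -4 → best response a3.
Player 1 against X: payoffs -4, -3, -5, 5 → best response a4.
Player 1 against Y: payoffs 1, 5, 3, 2 → best response a2.
Player 1 against Z: payoffs 2, -4, -1, -3 → best response a1.
Player 2 against a1: payoffs 4, -5, 3, 2 → best response W.
Player 2 against a2: payoffs 1, -4, 4, -2 → best response Y.
Player 2 against a3: payoffs 5, 2, -1, 0 → best response W.
Player 2 against a4: payoffs -5, 4, 1, 3 → best response X.
Mutual best responses: (a2, Y); (a3, W); (a4, X).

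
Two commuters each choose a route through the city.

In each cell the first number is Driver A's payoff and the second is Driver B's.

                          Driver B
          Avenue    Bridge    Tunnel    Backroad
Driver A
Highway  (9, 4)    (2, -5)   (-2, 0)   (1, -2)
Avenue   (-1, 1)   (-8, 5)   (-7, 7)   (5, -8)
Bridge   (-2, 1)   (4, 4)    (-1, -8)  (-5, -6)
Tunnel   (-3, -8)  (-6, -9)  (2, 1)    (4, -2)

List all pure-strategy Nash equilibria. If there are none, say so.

Check each profile: it is a Nash equilibrium iff no player can strictly gain by switching unilaterally.
(Highway, Avenue): Driver A gets 9, best alternative -1; Driver B gets 4, best alternative 0. No profitable deviation — NE.
(Highway, Bridge): Driver A can switch to Bridge (2 → 4). Not NE.
(Highway, Tunnel): Driver A can switch to Bridge (-2 → -1). Not NE.
(Highway, Backroad): Driver A can switch to Avenue (1 → 5). Not NE.
(Avenue, Avenue): Driver A can switch to Highway (-1 → 9). Not NE.
(Avenue, Bridge): Driver A can switch to Highway (-8 → 2). Not NE.
(Avenue, Tunnel): Driver A can switch to Highway (-7 → -2). Not NE.
(Bridge, Bridge): Driver A gets 4, best alternative 2; Driver B gets 4, best alternative 1. No profitable deviation — NE.
(Tunnel, Tunnel): Driver A gets 2, best alternative -1; Driver B gets 1, best alternative -2. No profitable deviation — NE.
(The remaining 7 profiles each have a profitable deviation by the same check.)

Pure-strategy Nash equilibria: (Highway, Avenue) and (Bridge, Bridge) and (Tunnel, Tunnel)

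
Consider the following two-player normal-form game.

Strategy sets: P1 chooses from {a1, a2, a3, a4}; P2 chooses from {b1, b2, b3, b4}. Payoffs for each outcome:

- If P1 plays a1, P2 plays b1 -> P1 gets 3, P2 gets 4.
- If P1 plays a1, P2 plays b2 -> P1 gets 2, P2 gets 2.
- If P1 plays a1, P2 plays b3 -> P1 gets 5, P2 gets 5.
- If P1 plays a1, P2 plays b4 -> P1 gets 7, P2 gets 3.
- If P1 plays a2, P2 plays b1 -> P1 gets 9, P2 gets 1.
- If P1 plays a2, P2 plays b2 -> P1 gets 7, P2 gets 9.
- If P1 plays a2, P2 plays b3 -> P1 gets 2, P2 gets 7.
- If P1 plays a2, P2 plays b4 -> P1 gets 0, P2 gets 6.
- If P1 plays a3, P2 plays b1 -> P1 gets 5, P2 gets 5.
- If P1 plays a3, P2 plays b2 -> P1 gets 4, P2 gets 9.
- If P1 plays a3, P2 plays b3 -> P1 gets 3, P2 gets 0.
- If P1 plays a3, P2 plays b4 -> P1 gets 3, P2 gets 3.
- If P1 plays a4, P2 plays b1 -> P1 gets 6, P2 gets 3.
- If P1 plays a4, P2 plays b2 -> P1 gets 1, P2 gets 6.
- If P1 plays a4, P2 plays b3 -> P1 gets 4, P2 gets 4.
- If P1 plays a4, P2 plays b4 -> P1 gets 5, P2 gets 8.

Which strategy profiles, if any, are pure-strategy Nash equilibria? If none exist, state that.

(a1, b3), (a2, b2)

Mark each player's best response to every combination of opponents' strategies; a profile where every player is best-responding is a pure Nash equilibrium.
P1 against b1: payoffs 3, 9, 5, 6 → best response a2.
P1 against b2: payoffs 2, 7, 4, 1 → best response a2.
P1 against b3: payoffs 5, 2, 3, 4 → best response a1.
P1 against b4: payoffs 7, 0, 3, 5 → best response a1.
P2 against a1: payoffs 4, 2, 5, 3 → best response b3.
P2 against a2: payoffs 1, 9, 7, 6 → best response b2.
P2 against a3: payoffs 5, 9, 0, 3 → best response b2.
P2 against a4: payoffs 3, 6, 4, 8 → best response b4.
Mutual best responses: (a1, b3); (a2, b2).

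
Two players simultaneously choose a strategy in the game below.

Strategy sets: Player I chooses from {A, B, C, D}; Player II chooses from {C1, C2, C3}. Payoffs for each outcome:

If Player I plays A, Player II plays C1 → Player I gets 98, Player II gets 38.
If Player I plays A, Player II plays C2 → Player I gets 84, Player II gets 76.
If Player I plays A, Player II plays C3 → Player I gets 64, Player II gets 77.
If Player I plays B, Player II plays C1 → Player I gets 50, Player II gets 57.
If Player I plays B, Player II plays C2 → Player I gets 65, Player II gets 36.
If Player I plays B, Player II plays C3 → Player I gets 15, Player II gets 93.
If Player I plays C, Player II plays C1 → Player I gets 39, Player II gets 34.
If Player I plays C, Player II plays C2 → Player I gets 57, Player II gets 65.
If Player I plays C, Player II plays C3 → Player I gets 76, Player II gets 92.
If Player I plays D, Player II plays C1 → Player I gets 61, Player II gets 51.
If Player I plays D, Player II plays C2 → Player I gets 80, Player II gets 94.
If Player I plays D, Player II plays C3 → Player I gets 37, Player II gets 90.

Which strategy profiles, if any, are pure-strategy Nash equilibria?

Player I against C1: payoffs 98, 50, 39, 61 → best response A.
Player I against C2: payoffs 84, 65, 57, 80 → best response A.
Player I against C3: payoffs 64, 15, 76, 37 → best response C.
Player II against A: payoffs 38, 76, 77 → best response C3.
Player II against B: payoffs 57, 36, 93 → best response C3.
Player II against C: payoffs 34, 65, 92 → best response C3.
Player II against D: payoffs 51, 94, 90 → best response C2.
Mutual best responses: (C, C3).

(C, C3)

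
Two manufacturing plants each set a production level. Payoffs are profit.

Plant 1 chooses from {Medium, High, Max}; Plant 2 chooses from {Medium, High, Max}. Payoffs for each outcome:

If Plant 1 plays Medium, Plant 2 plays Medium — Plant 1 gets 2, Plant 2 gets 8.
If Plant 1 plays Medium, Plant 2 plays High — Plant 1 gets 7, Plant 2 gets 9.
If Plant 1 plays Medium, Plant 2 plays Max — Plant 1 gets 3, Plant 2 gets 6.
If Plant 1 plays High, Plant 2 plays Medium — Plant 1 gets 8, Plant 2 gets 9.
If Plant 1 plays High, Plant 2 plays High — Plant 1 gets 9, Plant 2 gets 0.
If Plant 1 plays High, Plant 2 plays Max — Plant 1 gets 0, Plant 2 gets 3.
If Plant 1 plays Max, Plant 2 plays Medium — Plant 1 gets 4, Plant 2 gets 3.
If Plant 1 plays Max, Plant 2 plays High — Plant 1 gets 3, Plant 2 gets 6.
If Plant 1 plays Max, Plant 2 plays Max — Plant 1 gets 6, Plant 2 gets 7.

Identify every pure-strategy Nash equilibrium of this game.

For each strategy profile, look for a profitable unilateral deviation.
(Medium, Medium): Plant 1 can switch to High (2 → 8). Not NE.
(Medium, High): Plant 1 can switch to High (7 → 9). Not NE.
(Medium, Max): Plant 1 can switch to Max (3 → 6). Not NE.
(High, Medium): Plant 1 gets 8, best alternative 4; Plant 2 gets 9, best alternative 3. No profitable deviation — NE.
(High, High): Plant 2 can switch to Medium (0 → 9). Not NE.
(High, Max): Plant 1 can switch to Medium (0 → 3). Not NE.
(Max, Medium): Plant 1 can switch to High (4 → 8). Not NE.
(Max, High): Plant 1 can switch to Medium (3 → 7). Not NE.
(Max, Max): Plant 1 gets 6, best alternative 3; Plant 2 gets 7, best alternative 6. No profitable deviation — NE.

The pure Nash equilibria are (High, Medium) and (Max, Max).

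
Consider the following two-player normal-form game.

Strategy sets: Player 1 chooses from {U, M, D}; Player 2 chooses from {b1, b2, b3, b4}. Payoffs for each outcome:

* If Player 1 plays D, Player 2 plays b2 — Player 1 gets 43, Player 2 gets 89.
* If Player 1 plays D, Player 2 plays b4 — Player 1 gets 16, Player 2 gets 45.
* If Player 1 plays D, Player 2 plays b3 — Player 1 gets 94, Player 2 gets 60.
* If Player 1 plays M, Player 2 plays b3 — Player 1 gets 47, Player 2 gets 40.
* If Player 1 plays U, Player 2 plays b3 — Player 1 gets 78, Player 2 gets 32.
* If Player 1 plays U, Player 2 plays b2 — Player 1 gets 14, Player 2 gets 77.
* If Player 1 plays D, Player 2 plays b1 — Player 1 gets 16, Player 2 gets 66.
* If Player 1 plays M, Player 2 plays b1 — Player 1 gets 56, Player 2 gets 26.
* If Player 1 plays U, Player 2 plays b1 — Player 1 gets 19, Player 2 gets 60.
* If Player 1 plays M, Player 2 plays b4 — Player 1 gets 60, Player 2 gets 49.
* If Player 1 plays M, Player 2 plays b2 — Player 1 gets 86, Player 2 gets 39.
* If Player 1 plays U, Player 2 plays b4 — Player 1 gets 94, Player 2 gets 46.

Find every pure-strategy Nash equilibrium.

There is no pure-strategy Nash equilibrium.

(U, b1): Player 1 can switch to M (19 → 56). Not NE.
(U, b2): Player 1 can switch to M (14 → 86). Not NE.
(U, b3): Player 1 can switch to D (78 → 94). Not NE.
(U, b4): Player 2 can switch to b1 (46 → 60). Not NE.
(M, b1): Player 2 can switch to b2 (26 → 39). Not NE.
(M, b2): Player 2 can switch to b3 (39 → 40). Not NE.
(M, b3): Player 1 can switch to U (47 → 78). Not NE.
(M, b4): Player 1 can switch to U (60 → 94). Not NE.
(The remaining 4 profiles each have a profitable deviation by the same check.)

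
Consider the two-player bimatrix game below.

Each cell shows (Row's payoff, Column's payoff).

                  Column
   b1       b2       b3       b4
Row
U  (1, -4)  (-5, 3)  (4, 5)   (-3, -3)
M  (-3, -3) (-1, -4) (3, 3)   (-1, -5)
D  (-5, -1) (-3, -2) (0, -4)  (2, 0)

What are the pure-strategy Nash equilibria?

Check each profile: it is a Nash equilibrium iff no player can strictly gain by switching unilaterally.
(U, b1): Column can switch to b2 (-4 → 3). Not NE.
(U, b2): Row can switch to M (-5 → -1). Not NE.
(U, b3): Row gets 4, best alternative 3; Column gets 5, best alternative 3. No profitable deviation — NE.
(U, b4): Row can switch to M (-3 → -1). Not NE.
(M, b1): Row can switch to U (-3 → 1). Not NE.
(M, b2): Column can switch to b1 (-4 → -3). Not NE.
(M, b3): Row can switch to U (3 → 4). Not NE.
(M, b4): Row can switch to D (-1 → 2). Not NE.
(D, b1): Row can switch to U (-5 → 1). Not NE.
(D, b2): Row can switch to M (-3 → -1). Not NE.
(D, b3): Row can switch to U (0 → 4). Not NE.
(D, b4): Row gets 2, best alternative -1; Column gets 0, best alternative -1. No profitable deviation — NE.

Pure-strategy Nash equilibria: (U, b3), (D, b4)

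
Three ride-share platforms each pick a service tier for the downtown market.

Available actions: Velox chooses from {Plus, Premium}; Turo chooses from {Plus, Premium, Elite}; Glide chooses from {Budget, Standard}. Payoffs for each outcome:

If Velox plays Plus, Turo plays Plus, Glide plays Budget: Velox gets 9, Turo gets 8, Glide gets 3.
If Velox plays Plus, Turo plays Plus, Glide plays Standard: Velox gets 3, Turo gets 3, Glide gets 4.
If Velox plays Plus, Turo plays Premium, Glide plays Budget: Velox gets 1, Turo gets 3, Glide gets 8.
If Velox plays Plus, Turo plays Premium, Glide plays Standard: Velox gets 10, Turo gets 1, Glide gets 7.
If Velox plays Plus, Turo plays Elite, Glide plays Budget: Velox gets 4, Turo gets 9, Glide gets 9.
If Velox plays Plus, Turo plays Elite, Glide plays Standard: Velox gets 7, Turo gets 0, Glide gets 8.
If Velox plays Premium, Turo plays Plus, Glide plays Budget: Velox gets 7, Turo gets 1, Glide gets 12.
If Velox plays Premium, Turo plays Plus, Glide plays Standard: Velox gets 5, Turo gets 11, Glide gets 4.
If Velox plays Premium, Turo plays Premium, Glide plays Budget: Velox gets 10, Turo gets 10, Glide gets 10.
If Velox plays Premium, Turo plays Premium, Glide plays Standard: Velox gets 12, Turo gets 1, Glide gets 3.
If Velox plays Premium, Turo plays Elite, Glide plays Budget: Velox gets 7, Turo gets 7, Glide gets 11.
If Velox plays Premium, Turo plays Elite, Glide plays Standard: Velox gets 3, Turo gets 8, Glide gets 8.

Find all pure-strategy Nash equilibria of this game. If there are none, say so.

Pure NE: (Premium, Premium, Budget)

For each strategy profile, look for a profitable unilateral deviation.
(Plus, Plus, Budget): Turo can switch to Elite (8 → 9). Not NE.
(Plus, Plus, Standard): Velox can switch to Premium (3 → 5). Not NE.
(Plus, Premium, Budget): Velox can switch to Premium (1 → 10). Not NE.
(Plus, Premium, Standard): Velox can switch to Premium (10 → 12). Not NE.
(Plus, Elite, Budget): Velox can switch to Premium (4 → 7). Not NE.
(Plus, Elite, Standard): Turo can switch to Plus (0 → 3). Not NE.
(Premium, Plus, Budget): Velox can switch to Plus (7 → 9). Not NE.
(Premium, Plus, Standard): Glide can switch to Budget (4 → 12). Not NE.
(Premium, Premium, Budget): Velox gets 10, best alternative 1; Turo gets 10, best alternative 7; Glide gets 10, best alternative 3. No profitable deviation — NE.
(Premium, Premium, Standard): Turo can switch to Plus (1 → 11). Not NE.
(Premium, Elite, Budget): Turo can switch to Premium (7 → 10). Not NE.
(The remaining 1 profile has a profitable deviation by the same check.)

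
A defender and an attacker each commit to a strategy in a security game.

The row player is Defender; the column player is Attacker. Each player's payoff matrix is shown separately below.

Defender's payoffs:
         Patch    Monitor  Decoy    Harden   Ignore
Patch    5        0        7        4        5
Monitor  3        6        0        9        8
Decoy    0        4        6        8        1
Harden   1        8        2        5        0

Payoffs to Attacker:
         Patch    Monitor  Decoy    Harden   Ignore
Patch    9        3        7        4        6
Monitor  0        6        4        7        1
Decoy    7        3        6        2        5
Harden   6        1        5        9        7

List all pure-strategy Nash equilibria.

Mark each player's best response to every combination of opponents' strategies; a profile where every player is best-responding is a pure Nash equilibrium.
Defender against Patch: payoffs 5, 3, 0, 1 → best response Patch.
Defender against Monitor: payoffs 0, 6, 4, 8 → best response Harden.
Defender against Decoy: payoffs 7, 0, 6, 2 → best response Patch.
Defender against Harden: payoffs 4, 9, 8, 5 → best response Monitor.
Defender against Ignore: payoffs 5, 8, 1, 0 → best response Monitor.
Attacker against Patch: payoffs 9, 3, 7, 4, 6 → best response Patch.
Attacker against Monitor: payoffs 0, 6, 4, 7, 1 → best response Harden.
Attacker against Decoy: payoffs 7, 3, 6, 2, 5 → best response Patch.
Attacker against Harden: payoffs 6, 1, 5, 9, 7 → best response Harden.
Mutual best responses: (Patch, Patch); (Monitor, Harden).

The pure Nash equilibria are (Patch, Patch), (Monitor, Harden).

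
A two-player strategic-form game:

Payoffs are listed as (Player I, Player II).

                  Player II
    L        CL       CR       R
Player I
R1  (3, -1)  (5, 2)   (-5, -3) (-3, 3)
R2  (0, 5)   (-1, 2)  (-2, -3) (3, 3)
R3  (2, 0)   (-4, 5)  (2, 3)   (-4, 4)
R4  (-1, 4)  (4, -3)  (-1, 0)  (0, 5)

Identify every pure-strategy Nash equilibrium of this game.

(R1, L): Player II can switch to CL (-1 → 2). Not NE.
(R1, CL): Player II can switch to R (2 → 3). Not NE.
(R1, CR): Player I can switch to R2 (-5 → -2). Not NE.
(R1, R): Player I can switch to R2 (-3 → 3). Not NE.
(R2, L): Player I can switch to R1 (0 → 3). Not NE.
(R2, CL): Player I can switch to R1 (-1 → 5). Not NE.
(R2, CR): Player I can switch to R3 (-2 → 2). Not NE.
(R2, R): Player II can switch to L (3 → 5). Not NE.
(R3, L): Player I can switch to R1 (2 → 3). Not NE.
(R3, CL): Player I can switch to R1 (-4 → 5). Not NE.
(The remaining 6 profiles each have a profitable deviation by the same check.)

There is no pure-strategy Nash equilibrium.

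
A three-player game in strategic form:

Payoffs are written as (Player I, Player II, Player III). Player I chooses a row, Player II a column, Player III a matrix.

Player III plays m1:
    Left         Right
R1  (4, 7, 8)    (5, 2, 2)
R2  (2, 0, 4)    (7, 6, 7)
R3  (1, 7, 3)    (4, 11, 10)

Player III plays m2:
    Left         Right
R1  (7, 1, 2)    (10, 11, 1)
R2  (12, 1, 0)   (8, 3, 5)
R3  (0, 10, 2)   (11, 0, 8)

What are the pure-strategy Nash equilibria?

(R1, Left, m1): Player I gets 4, best alternative 2; Player II gets 7, best alternative 2; Player III gets 8, best alternative 2. No profitable deviation — NE.
(R1, Left, m2): Player I can switch to R2 (7 → 12). Not NE.
(R1, Right, m1): Player I can switch to R2 (5 → 7). Not NE.
(R1, Right, m2): Player I can switch to R3 (10 → 11). Not NE.
(R2, Left, m1): Player I can switch to R1 (2 → 4). Not NE.
(R2, Left, m2): Player II can switch to Right (1 → 3). Not NE.
(R2, Right, m1): Player I gets 7, best alternative 5; Player II gets 6, best alternative 0; Player III gets 7, best alternative 5. No profitable deviation — NE.
(R2, Right, m2): Player I can switch to R1 (8 → 10). Not NE.
(R3, Left, m1): Player I can switch to R1 (1 → 4). Not NE.
(R3, Left, m2): Player I can switch to R1 (0 → 7). Not NE.
(The remaining 2 profiles each have a profitable deviation by the same check.)

The pure Nash equilibria are (R1, Left, m1); (R2, Right, m1).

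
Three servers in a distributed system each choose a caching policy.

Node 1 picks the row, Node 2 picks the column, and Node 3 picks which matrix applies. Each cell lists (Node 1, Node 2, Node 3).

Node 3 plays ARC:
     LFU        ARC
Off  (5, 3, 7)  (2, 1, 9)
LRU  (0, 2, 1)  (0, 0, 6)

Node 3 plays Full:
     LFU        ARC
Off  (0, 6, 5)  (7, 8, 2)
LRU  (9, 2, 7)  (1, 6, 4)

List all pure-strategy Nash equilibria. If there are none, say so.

The unique pure-strategy Nash equilibrium is (Off, LFU, ARC).

Node 1 against (LFU, ARC): payoffs 5, 0 → best response Off.
Node 1 against (LFU, Full): payoffs 0, 9 → best response LRU.
Node 1 against (ARC, ARC): payoffs 2, 0 → best response Off.
Node 1 against (ARC, Full): payoffs 7, 1 → best response Off.
Node 2 against (Off, ARC): payoffs 3, 1 → best response LFU.
Node 2 against (Off, Full): payoffs 6, 8 → best response ARC.
Node 2 against (LRU, ARC): payoffs 2, 0 → best response LFU.
Node 2 against (LRU, Full): payoffs 2, 6 → best response ARC.
Node 3 against (Off, LFU): payoffs 7, 5 → best response ARC.
Node 3 against (Off, ARC): payoffs 9, 2 → best response ARC.
Node 3 against (LRU, LFU): payoffs 1, 7 → best response Full.
Node 3 against (LRU, ARC): payoffs 6, 4 → best response ARC.
Mutual best responses: (Off, LFU, ARC).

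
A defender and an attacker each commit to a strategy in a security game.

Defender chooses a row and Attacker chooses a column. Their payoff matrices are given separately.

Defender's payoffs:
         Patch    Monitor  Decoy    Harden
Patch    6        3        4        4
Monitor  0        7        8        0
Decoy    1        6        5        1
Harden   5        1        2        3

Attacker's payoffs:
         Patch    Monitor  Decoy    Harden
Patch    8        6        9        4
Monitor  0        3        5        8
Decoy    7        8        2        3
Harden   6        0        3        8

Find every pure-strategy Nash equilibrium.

(Patch, Patch): Attacker can switch to Decoy (8 → 9). Not NE.
(Patch, Monitor): Defender can switch to Monitor (3 → 7). Not NE.
(Patch, Decoy): Defender can switch to Monitor (4 → 8). Not NE.
(Patch, Harden): Attacker can switch to Patch (4 → 8). Not NE.
(Monitor, Patch): Defender can switch to Patch (0 → 6). Not NE.
(Monitor, Monitor): Attacker can switch to Decoy (3 → 5). Not NE.
(The remaining 10 profiles each have a profitable deviation by the same check.)

There is no pure-strategy Nash equilibrium.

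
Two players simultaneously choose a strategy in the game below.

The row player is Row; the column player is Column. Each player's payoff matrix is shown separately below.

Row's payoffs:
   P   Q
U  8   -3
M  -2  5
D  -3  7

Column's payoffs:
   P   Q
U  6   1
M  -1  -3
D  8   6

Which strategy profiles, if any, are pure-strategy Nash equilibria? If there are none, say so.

Pure NE: (U, P)

(U, P): Row gets 8, best alternative -2; Column gets 6, best alternative 1. No profitable deviation — NE.
(U, Q): Row can switch to M (-3 → 5). Not NE.
(M, P): Row can switch to U (-2 → 8). Not NE.
(M, Q): Row can switch to D (5 → 7). Not NE.
(D, P): Row can switch to U (-3 → 8). Not NE.
(D, Q): Column can switch to P (6 → 8). Not NE.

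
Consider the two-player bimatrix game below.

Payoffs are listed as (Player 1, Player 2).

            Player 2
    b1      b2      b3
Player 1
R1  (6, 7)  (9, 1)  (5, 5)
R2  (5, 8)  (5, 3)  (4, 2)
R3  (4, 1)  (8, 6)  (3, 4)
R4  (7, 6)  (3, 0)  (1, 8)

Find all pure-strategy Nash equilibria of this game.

Player 1 against b1: payoffs 6, 5, 4, 7 → best response R4.
Player 1 against b2: payoffs 9, 5, 8, 3 → best response R1.
Player 1 against b3: payoffs 5, 4, 3, 1 → best response R1.
Player 2 against R1: payoffs 7, 1, 5 → best response b1.
Player 2 against R2: payoffs 8, 3, 2 → best response b1.
Player 2 against R3: payoffs 1, 6, 4 → best response b2.
Player 2 against R4: payoffs 6, 0, 8 → best response b3.
No profile is a mutual best response for all players.

There is no pure-strategy Nash equilibrium.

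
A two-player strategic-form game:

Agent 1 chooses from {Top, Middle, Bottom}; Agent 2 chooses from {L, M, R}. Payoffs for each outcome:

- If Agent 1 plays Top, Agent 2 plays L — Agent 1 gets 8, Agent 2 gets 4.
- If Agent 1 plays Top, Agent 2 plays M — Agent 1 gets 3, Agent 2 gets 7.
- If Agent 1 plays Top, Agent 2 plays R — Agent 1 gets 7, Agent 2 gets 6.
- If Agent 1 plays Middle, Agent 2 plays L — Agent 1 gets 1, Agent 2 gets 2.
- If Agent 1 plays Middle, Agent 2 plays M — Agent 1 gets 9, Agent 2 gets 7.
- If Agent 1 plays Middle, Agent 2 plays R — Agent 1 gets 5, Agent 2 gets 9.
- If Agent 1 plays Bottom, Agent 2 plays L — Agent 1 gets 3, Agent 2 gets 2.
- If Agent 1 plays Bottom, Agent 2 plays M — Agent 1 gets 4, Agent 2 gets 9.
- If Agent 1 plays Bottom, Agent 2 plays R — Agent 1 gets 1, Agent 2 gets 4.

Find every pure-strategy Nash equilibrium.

No pure-strategy Nash equilibrium.

(Top, L): Agent 2 can switch to M (4 → 7). Not NE.
(Top, M): Agent 1 can switch to Middle (3 → 9). Not NE.
(Top, R): Agent 2 can switch to M (6 → 7). Not NE.
(Middle, L): Agent 1 can switch to Top (1 → 8). Not NE.
(Middle, M): Agent 2 can switch to R (7 → 9). Not NE.
(Middle, R): Agent 1 can switch to Top (5 → 7). Not NE.
(Bottom, L): Agent 1 can switch to Top (3 → 8). Not NE.
(Bottom, M): Agent 1 can switch to Middle (4 → 9). Not NE.
(Bottom, R): Agent 1 can switch to Top (1 → 7). Not NE.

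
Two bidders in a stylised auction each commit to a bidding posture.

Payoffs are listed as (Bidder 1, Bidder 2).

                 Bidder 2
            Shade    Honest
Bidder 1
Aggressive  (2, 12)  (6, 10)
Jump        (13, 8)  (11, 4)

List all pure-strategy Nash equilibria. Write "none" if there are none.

For each strategy profile, look for a profitable unilateral deviation.
(Aggressive, Shade): Bidder 1 can switch to Jump (2 → 13). Not NE.
(Aggressive, Honest): Bidder 1 can switch to Jump (6 → 11). Not NE.
(Jump, Shade): Bidder 1 gets 13, best alternative 2; Bidder 2 gets 8, best alternative 4. No profitable deviation — NE.
(Jump, Honest): Bidder 2 can switch to Shade (4 → 8). Not NE.

(Jump, Shade)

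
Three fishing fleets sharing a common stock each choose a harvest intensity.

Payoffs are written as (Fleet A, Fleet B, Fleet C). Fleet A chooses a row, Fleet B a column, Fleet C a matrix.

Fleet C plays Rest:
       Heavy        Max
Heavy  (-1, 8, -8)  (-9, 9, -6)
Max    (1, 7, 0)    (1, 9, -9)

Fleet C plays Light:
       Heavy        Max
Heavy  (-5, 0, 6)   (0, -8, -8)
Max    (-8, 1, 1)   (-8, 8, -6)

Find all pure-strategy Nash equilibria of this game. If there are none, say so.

For each strategy profile, look for a profitable unilateral deviation.
(Heavy, Heavy, Rest): Fleet A can switch to Max (-1 → 1). Not NE.
(Heavy, Heavy, Light): Fleet A gets -5, best alternative -8; Fleet B gets 0, best alternative -8; Fleet C gets 6, best alternative -8. No profitable deviation — NE.
(Heavy, Max, Rest): Fleet A can switch to Max (-9 → 1). Not NE.
(Heavy, Max, Light): Fleet B can switch to Heavy (-8 → 0). Not NE.
(Max, Heavy, Rest): Fleet B can switch to Max (7 → 9). Not NE.
(Max, Heavy, Light): Fleet A can switch to Heavy (-8 → -5). Not NE.
(Max, Max, Rest): Fleet C can switch to Light (-9 → -6). Not NE.
(The remaining 1 profile has a profitable deviation by the same check.)

The unique pure-strategy Nash equilibrium is (Heavy, Heavy, Light).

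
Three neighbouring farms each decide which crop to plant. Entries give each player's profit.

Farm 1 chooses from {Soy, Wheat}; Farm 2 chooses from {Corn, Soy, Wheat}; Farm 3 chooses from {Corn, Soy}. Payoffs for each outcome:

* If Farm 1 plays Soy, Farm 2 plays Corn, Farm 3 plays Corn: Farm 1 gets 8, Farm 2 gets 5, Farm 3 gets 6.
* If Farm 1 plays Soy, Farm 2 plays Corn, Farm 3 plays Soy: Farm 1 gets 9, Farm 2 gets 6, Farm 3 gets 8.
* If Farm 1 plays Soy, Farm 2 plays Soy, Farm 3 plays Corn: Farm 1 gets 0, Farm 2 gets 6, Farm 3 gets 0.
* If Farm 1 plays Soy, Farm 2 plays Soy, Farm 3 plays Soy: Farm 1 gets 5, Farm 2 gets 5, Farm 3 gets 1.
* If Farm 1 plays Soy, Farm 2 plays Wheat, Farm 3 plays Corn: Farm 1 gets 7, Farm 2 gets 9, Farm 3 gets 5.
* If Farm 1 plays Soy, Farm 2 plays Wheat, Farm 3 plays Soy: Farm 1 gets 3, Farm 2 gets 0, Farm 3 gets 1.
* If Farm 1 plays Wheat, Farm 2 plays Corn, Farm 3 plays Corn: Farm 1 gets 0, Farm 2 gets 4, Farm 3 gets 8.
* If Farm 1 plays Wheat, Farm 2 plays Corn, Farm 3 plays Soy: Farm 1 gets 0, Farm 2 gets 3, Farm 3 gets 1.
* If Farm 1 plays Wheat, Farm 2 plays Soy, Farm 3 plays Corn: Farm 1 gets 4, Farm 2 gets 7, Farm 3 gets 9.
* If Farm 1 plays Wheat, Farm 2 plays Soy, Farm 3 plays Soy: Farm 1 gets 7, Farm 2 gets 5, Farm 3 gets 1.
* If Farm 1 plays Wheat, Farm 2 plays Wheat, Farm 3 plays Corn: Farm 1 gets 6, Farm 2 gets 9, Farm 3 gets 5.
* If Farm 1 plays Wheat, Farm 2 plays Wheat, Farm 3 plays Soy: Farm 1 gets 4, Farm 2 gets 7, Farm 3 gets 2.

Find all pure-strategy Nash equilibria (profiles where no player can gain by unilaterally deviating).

Pure-strategy Nash equilibria: (Soy, Corn, Soy); (Soy, Wheat, Corn)

Mark each player's best response to every combination of opponents' strategies; a profile where every player is best-responding is a pure Nash equilibrium.
Farm 1 against (Corn, Corn): payoffs 8, 0 → best response Soy.
Farm 1 against (Corn, Soy): payoffs 9, 0 → best response Soy.
Farm 1 against (Soy, Corn): payoffs 0, 4 → best response Wheat.
Farm 1 against (Soy, Soy): payoffs 5, 7 → best response Wheat.
Farm 1 against (Wheat, Corn): payoffs 7, 6 → best response Soy.
Farm 1 against (Wheat, Soy): payoffs 3, 4 → best response Wheat.
Farm 2 against (Soy, Corn): payoffs 5, 6, 9 → best response Wheat.
Farm 2 against (Soy, Soy): payoffs 6, 5, 0 → best response Corn.
Farm 2 against (Wheat, Corn): payoffs 4, 7, 9 → best response Wheat.
Farm 2 against (Wheat, Soy): payoffs 3, 5, 7 → best response Wheat.
Farm 3 against (Soy, Corn): payoffs 6, 8 → best response Soy.
Farm 3 against (Soy, Soy): payoffs 0, 1 → best response Soy.
Farm 3 against (Soy, Wheat): payoffs 5, 1 → best response Corn.
Farm 3 against (Wheat, Corn): payoffs 8, 1 → best response Corn.
Farm 3 against (Wheat, Soy): payoffs 9, 1 → best response Corn.
Farm 3 against (Wheat, Wheat): payoffs 5, 2 → best response Corn.
Mutual best responses: (Soy, Corn, Soy); (Soy, Wheat, Corn).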